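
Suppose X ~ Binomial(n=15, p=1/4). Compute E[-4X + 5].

For X ~ Binomial(n=15, p=1/4):
E[X] = \frac{15}{4}
E[-4X + 5] = -4 × E[X] + 5 = -10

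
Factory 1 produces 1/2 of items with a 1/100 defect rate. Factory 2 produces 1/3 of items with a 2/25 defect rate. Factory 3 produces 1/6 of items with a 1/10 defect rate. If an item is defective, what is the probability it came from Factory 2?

Using Bayes' theorem:
P(F1) = 1/2, P(D|F1) = 1/100
P(F2) = 1/3, P(D|F2) = 2/25
P(F3) = 1/6, P(D|F3) = 1/10
P(D) = P(D|F1)P(F1) + P(D|F2)P(F2) + P(D|F3)P(F3)
     = \frac{29}{600}
P(F2|D) = P(D|F2)P(F2) / P(D)
= \frac{16}{29}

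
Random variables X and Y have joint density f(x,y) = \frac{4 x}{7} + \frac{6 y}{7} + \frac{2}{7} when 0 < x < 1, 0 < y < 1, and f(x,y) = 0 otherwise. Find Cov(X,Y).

E[XY] = ∫∫ xy × f(x,y) dx dy = \frac{13}{42}
E[X] = \frac{23}{42}
E[Y] = \frac{4}{7}
Cov(X,Y) = E[XY] - E[X]E[Y] = - \frac{1}{294}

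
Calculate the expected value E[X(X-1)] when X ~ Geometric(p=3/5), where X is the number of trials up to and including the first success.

E[X(X-1)] = E[X² - X] = E[X²] - E[X]
E[X] = \frac{5}{3}
E[X²] = Var(X) + (E[X])² = \frac{10}{9} + (\frac{5}{3})² = \frac{35}{9}
E[X(X-1)] = \frac{35}{9} - \frac{5}{3} = \frac{20}{9}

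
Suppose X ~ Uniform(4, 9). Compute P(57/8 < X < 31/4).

P(57/8 < X < 31/4) = ∫_{57/8}^{31/4} f(x) dx
where f(x) = \frac{1}{5}
= \frac{1}{8}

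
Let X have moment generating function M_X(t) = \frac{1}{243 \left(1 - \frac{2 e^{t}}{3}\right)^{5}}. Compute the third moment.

To find E[X^3], compute M^(3)(0):
M^(1)(t) = \frac{10 e^{t}}{729 \left(1 - \frac{2 e^{t}}{3}\right)^{6}}
M^(2)(t) = \frac{10 e^{t}}{729 \left(1 - \frac{2 e^{t}}{3}\right)^{6}} + \frac{40 e^{2 t}}{729 \left(1 - \frac{2 e^{t}}{3}\right)^{7}}
M^(3)(t) = \frac{10 e^{t}}{729 \left(1 - \frac{2 e^{t}}{3}\right)^{6}} + \frac{40 e^{2 t}}{243 \left(1 - \frac{2 e^{t}}{3}\right)^{7}} + \frac{560 e^{3 t}}{2187 \left(1 - \frac{2 e^{t}}{3}\right)^{8}}
M^(3)(0) = 2050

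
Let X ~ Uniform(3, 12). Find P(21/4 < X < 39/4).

P(21/4 < X < 39/4) = ∫_{21/4}^{39/4} f(x) dx
where f(x) = \frac{1}{9}
= \frac{1}{2}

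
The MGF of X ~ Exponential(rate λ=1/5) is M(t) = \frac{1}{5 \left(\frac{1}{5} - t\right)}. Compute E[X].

To find E[X], compute M^(1)(0):
M^(1)(t) = \frac{1}{5 \left(\frac{1}{5} - t\right)^{2}}
M^(1)(0) = 5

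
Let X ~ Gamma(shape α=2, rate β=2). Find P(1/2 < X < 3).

P(1/2 < X < 3) = ∫_{1/2}^{3} f(x) dx
where f(x) = 4 x e^{- 2 x}
= \frac{-7 + 2 e^{5}}{e^{6}}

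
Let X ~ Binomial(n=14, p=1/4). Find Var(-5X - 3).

For X ~ Binomial(n=14, p=1/4):
Var(X) = \frac{21}{8}
Var(-5X - 3) = (-5)² × Var(X) = 25 × \frac{21}{8} = \frac{525}{8}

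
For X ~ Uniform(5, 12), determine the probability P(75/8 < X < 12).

P(75/8 < X < 12) = ∫_{75/8}^{12} f(x) dx
where f(x) = \frac{1}{7}
= \frac{3}{8}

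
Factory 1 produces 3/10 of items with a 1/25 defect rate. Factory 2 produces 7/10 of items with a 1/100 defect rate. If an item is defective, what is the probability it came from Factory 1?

Using Bayes' theorem:
P(F1) = 3/10, P(D|F1) = 1/25
P(F2) = 7/10, P(D|F2) = 1/100
P(D) = P(D|F1)P(F1) + P(D|F2)P(F2)
     = \frac{19}{1000}
P(F1|D) = P(D|F1)P(F1) / P(D)
= \frac{12}{19}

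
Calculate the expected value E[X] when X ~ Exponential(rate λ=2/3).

For X ~ Exponential(rate λ=2/3), the expected value is:
E[X] = \frac{3}{2}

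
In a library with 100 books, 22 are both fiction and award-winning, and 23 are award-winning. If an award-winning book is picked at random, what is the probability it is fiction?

P(A ∩ B) = 22/100 = 11/50
P(B) = 23/100
P(A|B) = P(A ∩ B) / P(B) = (11/50) / (23/100) = 22/23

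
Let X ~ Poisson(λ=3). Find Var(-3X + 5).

For X ~ Poisson(λ=3):
Var(X) = 3
Var(-3X + 5) = (-3)² × Var(X) = 9 × 3 = 27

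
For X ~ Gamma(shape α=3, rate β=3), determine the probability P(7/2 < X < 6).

P(7/2 < X < 6) = ∫_{7/2}^{6} f(x) dx
where f(x) = \frac{27 x^{2} e^{- 3 x}}{2}
= - \frac{181}{e^{18}} + \frac{533}{8 e^{\frac{21}{2}}}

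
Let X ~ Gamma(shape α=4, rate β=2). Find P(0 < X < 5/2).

P(0 < X < 5/2) = ∫_{0}^{5/2} f(x) dx
where f(x) = \frac{8 x^{3} e^{- 2 x}}{3}
= 1 - \frac{118}{3 e^{5}}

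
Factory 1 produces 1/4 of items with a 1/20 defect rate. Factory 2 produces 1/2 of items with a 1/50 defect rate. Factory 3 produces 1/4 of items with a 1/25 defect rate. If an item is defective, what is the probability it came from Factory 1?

Using Bayes' theorem:
P(F1) = 1/4, P(D|F1) = 1/20
P(F2) = 1/2, P(D|F2) = 1/50
P(F3) = 1/4, P(D|F3) = 1/25
P(D) = P(D|F1)P(F1) + P(D|F2)P(F2) + P(D|F3)P(F3)
     = \frac{13}{400}
P(F1|D) = P(D|F1)P(F1) / P(D)
= \frac{5}{13}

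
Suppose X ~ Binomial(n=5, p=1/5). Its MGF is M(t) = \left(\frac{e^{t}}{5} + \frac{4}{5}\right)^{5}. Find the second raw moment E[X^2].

To find E[X^2], compute M^(2)(0):
M^(1)(t) = \left(\frac{e^{t}}{5} + \frac{4}{5}\right)^{4} e^{t}
M^(2)(t) = \left(\frac{e^{t}}{5} + \frac{4}{5}\right)^{4} e^{t} + \frac{4 \left(\frac{e^{t}}{5} + \frac{4}{5}\right)^{3} e^{2 t}}{5}
M^(2)(0) = \frac{9}{5}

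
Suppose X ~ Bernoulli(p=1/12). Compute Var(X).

For X ~ Bernoulli(p=1/12):
Var(X) = \frac{11}{144}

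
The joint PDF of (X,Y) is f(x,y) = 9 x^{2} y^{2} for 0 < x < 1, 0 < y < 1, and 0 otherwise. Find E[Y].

E[Y] = ∫_0^1 ∫_0^1 y × f(x,y) dx dy
= \frac{3}{4}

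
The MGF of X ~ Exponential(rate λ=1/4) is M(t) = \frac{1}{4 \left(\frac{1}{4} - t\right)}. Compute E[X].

To find E[X], compute M^(1)(0):
M^(1)(t) = \frac{1}{4 \left(\frac{1}{4} - t\right)^{2}}
M^(1)(0) = 4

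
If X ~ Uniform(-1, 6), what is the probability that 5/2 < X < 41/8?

P(5/2 < X < 41/8) = ∫_{5/2}^{41/8} f(x) dx
where f(x) = \frac{1}{7}
= \frac{3}{8}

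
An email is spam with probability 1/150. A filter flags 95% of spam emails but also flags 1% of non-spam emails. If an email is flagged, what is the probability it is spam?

Let D = the rare event, + = positive/flagged.
P(D) = 1/150
P(+|D) = 95/100 = 19/20
P(+|D') = 1/100
P(+) = P(+|D)P(D) + P(+|D')P(D')
     = \frac{19}{20} × \frac{1}{150} + \frac{1}{100} × \frac{149}{150}
     = \frac{61}{3750}
P(D|+) = P(+|D)P(D)/P(+) = \frac{95}{244}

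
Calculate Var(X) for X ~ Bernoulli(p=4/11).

For X ~ Bernoulli(p=4/11):
Var(X) = \frac{28}{121}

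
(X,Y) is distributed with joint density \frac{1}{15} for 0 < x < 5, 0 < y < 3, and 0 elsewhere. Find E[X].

f_X(x) = ∫_0^3 \frac{1}{15} dy = \frac{1}{5}
E[X] = ∫_0^5 x × (\frac{1}{5}) dx = \frac{5}{2}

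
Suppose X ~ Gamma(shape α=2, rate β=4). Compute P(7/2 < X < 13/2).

P(7/2 < X < 13/2) = ∫_{7/2}^{13/2} f(x) dx
where f(x) = 16 x e^{- 4 x}
= \frac{3 \left(-9 + 5 e^{12}\right)}{e^{26}}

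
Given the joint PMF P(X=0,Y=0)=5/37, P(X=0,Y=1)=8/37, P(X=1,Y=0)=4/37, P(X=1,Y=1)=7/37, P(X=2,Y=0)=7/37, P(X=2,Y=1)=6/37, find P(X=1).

P(X=1) = P(X=1,Y=0) + P(X=1,Y=1)
= 4/37 + 7/37
= 11/37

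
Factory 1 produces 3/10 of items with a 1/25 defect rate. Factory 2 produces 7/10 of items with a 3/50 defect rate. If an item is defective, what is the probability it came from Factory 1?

Using Bayes' theorem:
P(F1) = 3/10, P(D|F1) = 1/25
P(F2) = 7/10, P(D|F2) = 3/50
P(D) = P(D|F1)P(F1) + P(D|F2)P(F2)
     = \frac{27}{500}
P(F1|D) = P(D|F1)P(F1) / P(D)
= \frac{2}{9}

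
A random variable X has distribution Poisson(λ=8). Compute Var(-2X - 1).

For X ~ Poisson(λ=8):
Var(X) = 8
Var(-2X - 1) = (-2)² × Var(X) = 4 × 8 = 32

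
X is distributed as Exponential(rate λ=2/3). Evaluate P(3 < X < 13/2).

P(3 < X < 13/2) = ∫_{3}^{13/2} f(x) dx
where f(x) = \frac{2 e^{- \frac{2 x}{3}}}{3}
= - \frac{1}{e^{\frac{13}{3}}} + e^{-2}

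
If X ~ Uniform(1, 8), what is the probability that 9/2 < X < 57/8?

P(9/2 < X < 57/8) = ∫_{9/2}^{57/8} f(x) dx
where f(x) = \frac{1}{7}
= \frac{3}{8}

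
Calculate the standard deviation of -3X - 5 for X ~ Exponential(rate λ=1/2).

For X ~ Exponential(rate λ=1/2):
Var(X) = 4
SD(X) = √(Var(X)) = √(4) = 2
SD(-3X - 5) = |-3| × SD(X) = 3 × 2 = 6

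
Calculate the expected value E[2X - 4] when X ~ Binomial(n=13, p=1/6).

For X ~ Binomial(n=13, p=1/6):
E[X] = \frac{13}{6}
E[2X - 4] = 2 × E[X] - 4 = \frac{1}{3}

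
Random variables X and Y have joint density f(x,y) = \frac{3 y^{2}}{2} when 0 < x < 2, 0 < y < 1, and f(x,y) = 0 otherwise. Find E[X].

f_X(x) = ∫_0^1 \frac{3 y^{2}}{2} dy = \frac{1}{2}
E[X] = ∫_0^2 x × (\frac{1}{2}) dx = 1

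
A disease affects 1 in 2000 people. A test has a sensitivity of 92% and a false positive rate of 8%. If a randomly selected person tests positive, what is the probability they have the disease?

Let D = the rare event, + = positive/flagged.
P(D) = 1/2000
P(+|D) = 92/100 = 23/25
P(+|D') = 8/100 = 2/25
P(+) = P(+|D)P(D) + P(+|D')P(D')
     = \frac{23}{25} × \frac{1}{2000} + \frac{2}{25} × \frac{1999}{2000}
     = \frac{4021}{50000}
P(D|+) = P(+|D)P(D)/P(+) = \frac{23}{4021}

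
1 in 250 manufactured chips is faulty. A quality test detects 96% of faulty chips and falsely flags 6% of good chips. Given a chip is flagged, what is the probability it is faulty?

Let D = the rare event, + = positive/flagged.
P(D) = 1/250
P(+|D) = 96/100 = 24/25
P(+|D') = 6/100 = 3/50
P(+) = P(+|D)P(D) + P(+|D')P(D')
     = \frac{24}{25} × \frac{1}{250} + \frac{3}{50} × \frac{249}{250}
     = \frac{159}{2500}
P(D|+) = P(+|D)P(D)/P(+) = \frac{16}{265}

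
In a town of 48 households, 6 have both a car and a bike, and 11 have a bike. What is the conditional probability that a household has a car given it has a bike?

P(A ∩ B) = 6/48 = 1/8
P(B) = 11/48
P(A|B) = P(A ∩ B) / P(B) = (1/8) / (11/48) = 6/11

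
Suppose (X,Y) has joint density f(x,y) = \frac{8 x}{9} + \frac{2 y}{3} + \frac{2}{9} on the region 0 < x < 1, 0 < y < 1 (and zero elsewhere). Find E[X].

E[X] = ∫_0^1 ∫_0^1 x × f(x,y) dy dx
= ∫_0^1 ∫_0^1 x × (\frac{8 x}{9} + \frac{2 y}{3} + \frac{2}{9}) dy dx
= \frac{31}{54}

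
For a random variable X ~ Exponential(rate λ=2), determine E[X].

For X ~ Exponential(rate λ=2), the expected value is:
E[X] = \frac{1}{2}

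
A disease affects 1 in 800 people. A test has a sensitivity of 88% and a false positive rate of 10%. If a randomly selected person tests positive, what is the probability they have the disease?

Let D = the rare event, + = positive/flagged.
P(D) = 1/800
P(+|D) = 88/100 = 22/25
P(+|D') = 10/100 = 1/10
P(+) = P(+|D)P(D) + P(+|D')P(D')
     = \frac{22}{25} × \frac{1}{800} + \frac{1}{10} × \frac{799}{800}
     = \frac{4039}{40000}
P(D|+) = P(+|D)P(D)/P(+) = \frac{44}{4039}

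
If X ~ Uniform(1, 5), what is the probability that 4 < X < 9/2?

P(4 < X < 9/2) = ∫_{4}^{9/2} f(x) dx
where f(x) = \frac{1}{4}
= \frac{1}{8}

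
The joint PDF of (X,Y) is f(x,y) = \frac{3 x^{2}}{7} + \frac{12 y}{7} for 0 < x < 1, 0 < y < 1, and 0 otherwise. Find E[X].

E[X] = ∫_0^1 ∫_0^1 x × f(x,y) dy dx
= ∫_0^1 ∫_0^1 x × (\frac{3 x^{2}}{7} + \frac{12 y}{7}) dy dx
= \frac{15}{28}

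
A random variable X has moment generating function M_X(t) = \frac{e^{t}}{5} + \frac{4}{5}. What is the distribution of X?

The MGF M(t) = \frac{e^{t}}{5} + \frac{4}{5} is the standard form for the Bernoulli distribution.
Comparing with the known MGF formula identifies: Bernoulli(p=1/5)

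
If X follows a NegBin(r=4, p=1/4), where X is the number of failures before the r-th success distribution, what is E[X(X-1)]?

E[X(X-1)] = E[X² - X] = E[X²] - E[X]
E[X] = 12
E[X²] = Var(X) + (E[X])² = 48 + (12)² = 192
E[X(X-1)] = 192 - 12 = 180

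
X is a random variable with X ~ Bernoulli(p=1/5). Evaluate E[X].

For X ~ Bernoulli(p=1/5), the expected value is:
E[X] = \frac{1}{5}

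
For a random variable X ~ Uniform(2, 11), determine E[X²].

Using the identity E[X²] = Var(X) + (E[X])²:
E[X] = \frac{13}{2}
Var(X) = \frac{27}{4}
E[X²] = \frac{27}{4} + (\frac{13}{2})²
= 49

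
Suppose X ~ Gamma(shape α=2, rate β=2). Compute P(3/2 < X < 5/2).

P(3/2 < X < 5/2) = ∫_{3/2}^{5/2} f(x) dx
where f(x) = 4 x e^{- 2 x}
= \frac{2 \left(-3 + 2 e^{2}\right)}{e^{5}}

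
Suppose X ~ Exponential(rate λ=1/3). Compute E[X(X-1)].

E[X(X-1)] = E[X² - X] = E[X²] - E[X]
E[X] = 3
E[X²] = Var(X) + (E[X])² = 9 + (3)² = 18
E[X(X-1)] = 18 - 3 = 15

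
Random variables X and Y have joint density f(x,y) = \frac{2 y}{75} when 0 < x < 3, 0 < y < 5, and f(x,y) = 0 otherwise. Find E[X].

f_X(x) = ∫_0^5 \frac{2 y}{75} dy = \frac{1}{3}
E[X] = ∫_0^3 x × (\frac{1}{3}) dx = \frac{3}{2}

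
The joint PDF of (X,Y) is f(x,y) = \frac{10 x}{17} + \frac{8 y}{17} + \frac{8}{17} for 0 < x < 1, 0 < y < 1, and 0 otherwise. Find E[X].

E[X] = ∫_0^1 ∫_0^1 x × f(x,y) dy dx
= ∫_0^1 ∫_0^1 x × (\frac{10 x}{17} + \frac{8 y}{17} + \frac{8}{17}) dy dx
= \frac{28}{51}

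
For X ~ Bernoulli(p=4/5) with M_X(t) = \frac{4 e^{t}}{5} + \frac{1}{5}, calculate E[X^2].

To find E[X^2], compute M^(2)(0):
M^(1)(t) = \frac{4 e^{t}}{5}
M^(2)(t) = \frac{4 e^{t}}{5}
M^(2)(0) = \frac{4}{5}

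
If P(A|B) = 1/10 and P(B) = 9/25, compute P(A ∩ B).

By definition, P(A|B) = P(A ∩ B) / P(B)
So P(A ∩ B) = P(A|B) × P(B)
= 1/10 × 9/25
= 9/250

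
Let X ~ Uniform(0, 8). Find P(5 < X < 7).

P(5 < X < 7) = ∫_{5}^{7} f(x) dx
where f(x) = \frac{1}{8}
= \frac{1}{4}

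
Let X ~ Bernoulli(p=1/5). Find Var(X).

For X ~ Bernoulli(p=1/5):
Var(X) = \frac{4}{25}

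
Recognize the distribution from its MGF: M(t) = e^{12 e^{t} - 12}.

The MGF M(t) = e^{12 e^{t} - 12} is the standard form for the Poisson distribution.
Comparing with the known MGF formula identifies: Poisson(λ=12)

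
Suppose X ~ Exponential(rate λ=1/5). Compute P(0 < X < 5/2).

P(0 < X < 5/2) = ∫_{0}^{5/2} f(x) dx
where f(x) = \frac{e^{- \frac{x}{5}}}{5}
= 1 - e^{- \frac{1}{2}}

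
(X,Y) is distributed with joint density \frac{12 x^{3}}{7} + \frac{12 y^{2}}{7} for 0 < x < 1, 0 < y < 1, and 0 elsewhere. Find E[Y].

E[Y] = ∫_0^1 ∫_0^1 y × f(x,y) dx dy
= \frac{9}{14}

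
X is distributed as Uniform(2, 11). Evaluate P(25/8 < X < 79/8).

P(25/8 < X < 79/8) = ∫_{25/8}^{79/8} f(x) dx
where f(x) = \frac{1}{9}
= \frac{3}{4}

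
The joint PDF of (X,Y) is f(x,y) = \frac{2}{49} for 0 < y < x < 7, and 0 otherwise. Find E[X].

f_X(x) = ∫_0^x \frac{2}{49} dy = \frac{2 x}{49}
E[X] = ∫_0^7 x × (\frac{2 x}{49}) dx = \frac{14}{3}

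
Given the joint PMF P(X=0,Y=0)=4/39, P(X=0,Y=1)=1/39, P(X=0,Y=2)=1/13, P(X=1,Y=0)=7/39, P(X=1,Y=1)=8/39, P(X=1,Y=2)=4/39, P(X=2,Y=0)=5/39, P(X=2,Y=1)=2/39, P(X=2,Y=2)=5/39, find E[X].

First find marginal of X:
P(X=0) = 8/39
P(X=1) = 19/39
P(X=2) = 4/13
E[X] = 0 × 8/39 + 1 × 19/39 + 2 × 4/13 = 43/39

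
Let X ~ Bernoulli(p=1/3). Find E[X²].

Using the identity E[X²] = Var(X) + (E[X])²:
E[X] = \frac{1}{3}
Var(X) = \frac{2}{9}
E[X²] = \frac{2}{9} + (\frac{1}{3})²
= \frac{1}{3}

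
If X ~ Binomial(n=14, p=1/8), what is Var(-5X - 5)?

For X ~ Binomial(n=14, p=1/8):
Var(X) = \frac{49}{32}
Var(-5X - 5) = (-5)² × Var(X) = 25 × \frac{49}{32} = \frac{1225}{32}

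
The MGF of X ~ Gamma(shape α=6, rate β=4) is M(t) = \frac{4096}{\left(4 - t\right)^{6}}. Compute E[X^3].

To find E[X^3], compute M^(3)(0):
M^(1)(t) = \frac{24576}{\left(4 - t\right)^{7}}
M^(2)(t) = \frac{172032}{\left(4 - t\right)^{8}}
M^(3)(t) = \frac{1376256}{\left(4 - t\right)^{9}}
M^(3)(0) = \frac{21}{4}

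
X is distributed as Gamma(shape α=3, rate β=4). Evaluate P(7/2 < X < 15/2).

P(7/2 < X < 15/2) = ∫_{7/2}^{15/2} f(x) dx
where f(x) = 32 x^{2} e^{- 4 x}
= \frac{-481 + 113 e^{16}}{e^{30}}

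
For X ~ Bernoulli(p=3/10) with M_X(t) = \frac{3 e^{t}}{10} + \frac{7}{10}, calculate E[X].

To find E[X], compute M^(1)(0):
M^(1)(t) = \frac{3 e^{t}}{10}
M^(1)(0) = \frac{3}{10}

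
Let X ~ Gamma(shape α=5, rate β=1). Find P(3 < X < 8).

P(3 < X < 8) = ∫_{3}^{8} f(x) dx
where f(x) = \frac{x^{4} e^{- x}}{24}
= \frac{-2376 + 131 e^{5}}{8 e^{8}}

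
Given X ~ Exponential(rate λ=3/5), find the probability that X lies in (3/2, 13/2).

P(3/2 < X < 13/2) = ∫_{3/2}^{13/2} f(x) dx
where f(x) = \frac{3 e^{- \frac{3 x}{5}}}{5}
= - \frac{1 - e^{3}}{e^{\frac{39}{10}}}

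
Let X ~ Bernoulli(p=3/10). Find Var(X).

For X ~ Bernoulli(p=3/10):
Var(X) = \frac{21}{100}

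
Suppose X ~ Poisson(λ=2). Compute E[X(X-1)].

E[X(X-1)] = E[X² - X] = E[X²] - E[X]
E[X] = 2
E[X²] = Var(X) + (E[X])² = 2 + (2)² = 6
E[X(X-1)] = 6 - 2 = 4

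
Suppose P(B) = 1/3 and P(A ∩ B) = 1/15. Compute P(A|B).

P(A|B) = P(A ∩ B) / P(B)
= (1/15) / (1/3)
= 1/5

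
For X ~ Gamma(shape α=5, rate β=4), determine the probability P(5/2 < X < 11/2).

P(5/2 < X < 11/2) = ∫_{5/2}^{11/2} f(x) dx
where f(x) = \frac{128 x^{4} e^{- 4 x}}{3}
= \frac{-35401 + 1933 e^{12}}{3 e^{22}}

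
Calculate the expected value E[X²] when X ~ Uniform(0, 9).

Using the identity E[X²] = Var(X) + (E[X])²:
E[X] = \frac{9}{2}
Var(X) = \frac{27}{4}
E[X²] = \frac{27}{4} + (\frac{9}{2})²
= 27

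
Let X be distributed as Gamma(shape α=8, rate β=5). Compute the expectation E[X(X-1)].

E[X(X-1)] = E[X² - X] = E[X²] - E[X]
E[X] = \frac{8}{5}
E[X²] = Var(X) + (E[X])² = \frac{8}{25} + (\frac{8}{5})² = \frac{72}{25}
E[X(X-1)] = \frac{72}{25} - \frac{8}{5} = \frac{32}{25}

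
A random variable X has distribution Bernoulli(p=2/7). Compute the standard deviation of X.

For X ~ Bernoulli(p=2/7):
Var(X) = \frac{10}{49}
SD(X) = √(Var(X)) = √(\frac{10}{49}) = \frac{\sqrt{10}}{7}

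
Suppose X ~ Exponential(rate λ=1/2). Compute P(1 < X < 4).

P(1 < X < 4) = ∫_{1}^{4} f(x) dx
where f(x) = \frac{e^{- \frac{x}{2}}}{2}
= - \frac{1}{e^{2}} + e^{- \frac{1}{2}}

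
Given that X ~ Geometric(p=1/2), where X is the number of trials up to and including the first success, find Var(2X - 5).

For X ~ Geometric(p=1/2), where X is the number of trials up to and including the first success:
Var(X) = 2
Var(2X - 5) = (2)² × Var(X) = 4 × 2 = 8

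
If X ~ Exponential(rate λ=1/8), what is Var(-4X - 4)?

For X ~ Exponential(rate λ=1/8):
Var(X) = 64
Var(-4X - 4) = (-4)² × Var(X) = 16 × 64 = 1024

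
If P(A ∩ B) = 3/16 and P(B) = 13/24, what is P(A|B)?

P(A|B) = P(A ∩ B) / P(B)
= (3/16) / (13/24)
= 9/26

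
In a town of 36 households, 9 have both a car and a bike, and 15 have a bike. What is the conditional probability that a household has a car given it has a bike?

P(A ∩ B) = 9/36 = 1/4
P(B) = 15/36 = 5/12
P(A|B) = P(A ∩ B) / P(B) = (1/4) / (5/12) = 3/5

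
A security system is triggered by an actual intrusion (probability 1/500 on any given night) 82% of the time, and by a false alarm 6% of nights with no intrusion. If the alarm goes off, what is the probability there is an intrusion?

Let D = the rare event, + = positive/flagged.
P(D) = 1/500
P(+|D) = 82/100 = 41/50
P(+|D') = 6/100 = 3/50
P(+) = P(+|D)P(D) + P(+|D')P(D')
     = \frac{41}{50} × \frac{1}{500} + \frac{3}{50} × \frac{499}{500}
     = \frac{769}{12500}
P(D|+) = P(+|D)P(D)/P(+) = \frac{41}{1538}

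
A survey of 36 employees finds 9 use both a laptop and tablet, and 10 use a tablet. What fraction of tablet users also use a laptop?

P(A ∩ B) = 9/36 = 1/4
P(B) = 10/36 = 5/18
P(A|B) = P(A ∩ B) / P(B) = (1/4) / (5/18) = 9/10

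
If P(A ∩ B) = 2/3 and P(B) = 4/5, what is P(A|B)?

P(A|B) = P(A ∩ B) / P(B)
= (2/3) / (4/5)
= 5/6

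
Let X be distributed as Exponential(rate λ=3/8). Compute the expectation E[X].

For X ~ Exponential(rate λ=3/8), the expected value is:
E[X] = \frac{8}{3}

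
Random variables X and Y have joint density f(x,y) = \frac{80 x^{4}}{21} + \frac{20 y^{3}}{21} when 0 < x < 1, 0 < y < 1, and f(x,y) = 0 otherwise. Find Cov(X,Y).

E[XY] = ∫∫ xy × f(x,y) dx dy = \frac{26}{63}
E[X] = \frac{95}{126}
E[Y] = \frac{4}{7}
Cov(X,Y) = E[XY] - E[X]E[Y] = - \frac{8}{441}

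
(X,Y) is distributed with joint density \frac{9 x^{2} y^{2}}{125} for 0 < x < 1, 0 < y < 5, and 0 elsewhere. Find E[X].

f_X(x) = ∫_0^5 \frac{9 x^{2} y^{2}}{125} dy = 3 x^{2}
E[X] = ∫_0^1 x × (3 x^{2}) dx = \frac{3}{4}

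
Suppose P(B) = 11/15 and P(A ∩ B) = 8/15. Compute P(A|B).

P(A|B) = P(A ∩ B) / P(B)
= (8/15) / (11/15)
= 8/11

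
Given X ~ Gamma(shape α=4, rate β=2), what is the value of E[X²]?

Using the identity E[X²] = Var(X) + (E[X])²:
E[X] = 2
Var(X) = 1
E[X²] = 1 + (2)²
= 5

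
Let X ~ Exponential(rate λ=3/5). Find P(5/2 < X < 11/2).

P(5/2 < X < 11/2) = ∫_{5/2}^{11/2} f(x) dx
where f(x) = \frac{3 e^{- \frac{3 x}{5}}}{5}
= - \frac{1}{e^{\frac{33}{10}}} + e^{- \frac{3}{2}}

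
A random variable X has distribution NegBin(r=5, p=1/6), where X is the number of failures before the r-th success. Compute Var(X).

For X ~ NegBin(r=5, p=1/6), where X is the number of failures before the r-th success:
Var(X) = 150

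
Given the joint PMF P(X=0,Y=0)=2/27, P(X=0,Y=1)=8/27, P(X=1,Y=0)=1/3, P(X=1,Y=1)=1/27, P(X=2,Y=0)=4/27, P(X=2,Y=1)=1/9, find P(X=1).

P(X=1) = P(X=1,Y=0) + P(X=1,Y=1)
= 1/3 + 1/27
= 10/27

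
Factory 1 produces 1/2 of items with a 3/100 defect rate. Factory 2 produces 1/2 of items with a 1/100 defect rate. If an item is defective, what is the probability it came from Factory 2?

Using Bayes' theorem:
P(F1) = 1/2, P(D|F1) = 3/100
P(F2) = 1/2, P(D|F2) = 1/100
P(D) = P(D|F1)P(F1) + P(D|F2)P(F2)
     = \frac{1}{50}
P(F2|D) = P(D|F2)P(F2) / P(D)
= \frac{1}{4}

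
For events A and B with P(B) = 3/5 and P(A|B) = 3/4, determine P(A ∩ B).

By definition, P(A|B) = P(A ∩ B) / P(B)
So P(A ∩ B) = P(A|B) × P(B)
= 3/4 × 3/5
= 9/20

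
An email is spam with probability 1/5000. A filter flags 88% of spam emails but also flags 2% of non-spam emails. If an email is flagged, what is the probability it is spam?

Let D = the rare event, + = positive/flagged.
P(D) = 1/5000
P(+|D) = 88/100 = 22/25
P(+|D') = 2/100 = 1/50
P(+) = P(+|D)P(D) + P(+|D')P(D')
     = \frac{22}{25} × \frac{1}{5000} + \frac{1}{50} × \frac{4999}{5000}
     = \frac{5043}{250000}
P(D|+) = P(+|D)P(D)/P(+) = \frac{44}{5043}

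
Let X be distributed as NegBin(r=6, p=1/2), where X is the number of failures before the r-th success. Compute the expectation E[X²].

Using the identity E[X²] = Var(X) + (E[X])²:
E[X] = 6
Var(X) = 12
E[X²] = 12 + (6)²
= 48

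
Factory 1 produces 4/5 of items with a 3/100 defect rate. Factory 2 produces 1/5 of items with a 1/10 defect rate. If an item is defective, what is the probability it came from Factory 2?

Using Bayes' theorem:
P(F1) = 4/5, P(D|F1) = 3/100
P(F2) = 1/5, P(D|F2) = 1/10
P(D) = P(D|F1)P(F1) + P(D|F2)P(F2)
     = \frac{11}{250}
P(F2|D) = P(D|F2)P(F2) / P(D)
= \frac{5}{11}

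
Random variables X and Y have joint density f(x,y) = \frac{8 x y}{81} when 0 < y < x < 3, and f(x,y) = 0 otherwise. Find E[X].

f_X(x) = ∫_0^x \frac{8 x y}{81} dy = \frac{4 x^{3}}{81}
E[X] = ∫_0^3 x × (\frac{4 x^{3}}{81}) dx = \frac{12}{5}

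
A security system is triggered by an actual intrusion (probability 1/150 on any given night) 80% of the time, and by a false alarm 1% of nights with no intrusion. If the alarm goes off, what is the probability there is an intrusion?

Let D = the rare event, + = positive/flagged.
P(D) = 1/150
P(+|D) = 80/100 = 4/5
P(+|D') = 1/100
P(+) = P(+|D)P(D) + P(+|D')P(D')
     = \frac{4}{5} × \frac{1}{150} + \frac{1}{100} × \frac{149}{150}
     = \frac{229}{15000}
P(D|+) = P(+|D)P(D)/P(+) = \frac{80}{229}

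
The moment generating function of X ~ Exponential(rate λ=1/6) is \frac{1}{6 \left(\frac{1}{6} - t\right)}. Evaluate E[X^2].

To find E[X^2], compute M^(2)(0):
M^(1)(t) = \frac{1}{6 \left(\frac{1}{6} - t\right)^{2}}
M^(2)(t) = \frac{1}{3 \left(\frac{1}{6} - t\right)^{3}}
M^(2)(0) = 72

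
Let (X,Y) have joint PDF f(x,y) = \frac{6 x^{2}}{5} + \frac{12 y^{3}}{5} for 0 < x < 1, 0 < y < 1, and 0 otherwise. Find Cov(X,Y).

E[XY] = ∫∫ xy × f(x,y) dx dy = \frac{39}{100}
E[X] = \frac{3}{5}
E[Y] = \frac{17}{25}
Cov(X,Y) = E[XY] - E[X]E[Y] = - \frac{9}{500}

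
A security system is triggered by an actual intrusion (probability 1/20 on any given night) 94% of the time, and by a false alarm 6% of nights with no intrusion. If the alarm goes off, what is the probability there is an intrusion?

Let D = the rare event, + = positive/flagged.
P(D) = 1/20
P(+|D) = 94/100 = 47/50
P(+|D') = 6/100 = 3/50
P(+) = P(+|D)P(D) + P(+|D')P(D')
     = \frac{47}{50} × \frac{1}{20} + \frac{3}{50} × \frac{19}{20}
     = \frac{13}{125}
P(D|+) = P(+|D)P(D)/P(+) = \frac{47}{104}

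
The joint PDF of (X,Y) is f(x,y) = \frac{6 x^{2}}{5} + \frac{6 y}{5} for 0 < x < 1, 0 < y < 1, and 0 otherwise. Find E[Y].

E[Y] = ∫_0^1 ∫_0^1 y × f(x,y) dx dy
= \frac{3}{5}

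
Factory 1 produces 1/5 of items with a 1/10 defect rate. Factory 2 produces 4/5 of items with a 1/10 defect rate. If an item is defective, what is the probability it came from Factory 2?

Using Bayes' theorem:
P(F1) = 1/5, P(D|F1) = 1/10
P(F2) = 4/5, P(D|F2) = 1/10
P(D) = P(D|F1)P(F1) + P(D|F2)P(F2)
     = \frac{1}{10}
P(F2|D) = P(D|F2)P(F2) / P(D)
= \frac{4}{5}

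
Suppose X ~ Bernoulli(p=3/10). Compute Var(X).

For X ~ Bernoulli(p=3/10):
Var(X) = \frac{21}{100}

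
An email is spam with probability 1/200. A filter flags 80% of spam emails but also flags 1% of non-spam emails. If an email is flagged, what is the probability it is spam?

Let D = the rare event, + = positive/flagged.
P(D) = 1/200
P(+|D) = 80/100 = 4/5
P(+|D') = 1/100
P(+) = P(+|D)P(D) + P(+|D')P(D')
     = \frac{4}{5} × \frac{1}{200} + \frac{1}{100} × \frac{199}{200}
     = \frac{279}{20000}
P(D|+) = P(+|D)P(D)/P(+) = \frac{80}{279}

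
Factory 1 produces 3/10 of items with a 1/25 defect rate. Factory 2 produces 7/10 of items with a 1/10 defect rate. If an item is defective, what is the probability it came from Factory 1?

Using Bayes' theorem:
P(F1) = 3/10, P(D|F1) = 1/25
P(F2) = 7/10, P(D|F2) = 1/10
P(D) = P(D|F1)P(F1) + P(D|F2)P(F2)
     = \frac{41}{500}
P(F1|D) = P(D|F1)P(F1) / P(D)
= \frac{6}{41}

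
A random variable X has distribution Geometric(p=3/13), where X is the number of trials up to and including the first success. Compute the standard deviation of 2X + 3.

For X ~ Geometric(p=3/13), where X is the number of trials up to and including the first success:
Var(X) = \frac{130}{9}
SD(X) = √(Var(X)) = √(\frac{130}{9}) = \frac{\sqrt{130}}{3}
SD(2X + 3) = |2| × SD(X) = 2 × \frac{\sqrt{130}}{3} = \frac{2 \sqrt{130}}{3}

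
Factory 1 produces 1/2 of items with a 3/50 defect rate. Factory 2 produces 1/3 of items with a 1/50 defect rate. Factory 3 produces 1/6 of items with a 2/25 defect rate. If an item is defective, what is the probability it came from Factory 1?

Using Bayes' theorem:
P(F1) = 1/2, P(D|F1) = 3/50
P(F2) = 1/3, P(D|F2) = 1/50
P(F3) = 1/6, P(D|F3) = 2/25
P(D) = P(D|F1)P(F1) + P(D|F2)P(F2) + P(D|F3)P(F3)
     = \frac{1}{20}
P(F1|D) = P(D|F1)P(F1) / P(D)
= \frac{3}{5}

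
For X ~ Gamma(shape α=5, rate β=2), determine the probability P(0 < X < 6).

P(0 < X < 6) = ∫_{0}^{6} f(x) dx
where f(x) = \frac{4 x^{4} e^{- 2 x}}{3}
= 1 - \frac{1237}{e^{12}}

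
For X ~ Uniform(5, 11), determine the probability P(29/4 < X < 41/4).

P(29/4 < X < 41/4) = ∫_{29/4}^{41/4} f(x) dx
where f(x) = \frac{1}{6}
= \frac{1}{2}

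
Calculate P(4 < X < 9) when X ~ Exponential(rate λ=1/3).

P(4 < X < 9) = ∫_{4}^{9} f(x) dx
where f(x) = \frac{e^{- \frac{x}{3}}}{3}
= - \frac{1}{e^{3}} + e^{- \frac{4}{3}}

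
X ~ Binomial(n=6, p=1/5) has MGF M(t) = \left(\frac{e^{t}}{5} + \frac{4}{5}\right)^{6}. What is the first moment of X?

To find E[X], compute M^(1)(0):
M^(1)(t) = \frac{6 \left(\frac{e^{t}}{5} + \frac{4}{5}\right)^{5} e^{t}}{5}
M^(1)(0) = \frac{6}{5}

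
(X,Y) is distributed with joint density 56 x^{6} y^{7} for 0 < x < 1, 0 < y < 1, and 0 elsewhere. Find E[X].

E[X] = ∫_0^1 ∫_0^1 x × f(x,y) dy dx
= ∫_0^1 ∫_0^1 x × (56 x^{6} y^{7}) dy dx
= \frac{7}{8}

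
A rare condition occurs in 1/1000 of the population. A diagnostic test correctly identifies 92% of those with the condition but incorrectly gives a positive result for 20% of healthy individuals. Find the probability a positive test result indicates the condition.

Let D = the rare event, + = positive/flagged.
P(D) = 1/1000
P(+|D) = 92/100 = 23/25
P(+|D') = 20/100 = 1/5
P(+) = P(+|D)P(D) + P(+|D')P(D')
     = \frac{23}{25} × \frac{1}{1000} + \frac{1}{5} × \frac{999}{1000}
     = \frac{2509}{12500}
P(D|+) = P(+|D)P(D)/P(+) = \frac{23}{5018}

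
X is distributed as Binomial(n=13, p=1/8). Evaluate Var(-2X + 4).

For X ~ Binomial(n=13, p=1/8):
Var(X) = \frac{91}{64}
Var(-2X + 4) = (-2)² × Var(X) = 4 × \frac{91}{64} = \frac{91}{16}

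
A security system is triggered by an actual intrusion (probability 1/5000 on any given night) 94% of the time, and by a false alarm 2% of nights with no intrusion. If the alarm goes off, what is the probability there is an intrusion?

Let D = the rare event, + = positive/flagged.
P(D) = 1/5000
P(+|D) = 94/100 = 47/50
P(+|D') = 2/100 = 1/50
P(+) = P(+|D)P(D) + P(+|D')P(D')
     = \frac{47}{50} × \frac{1}{5000} + \frac{1}{50} × \frac{4999}{5000}
     = \frac{2523}{125000}
P(D|+) = P(+|D)P(D)/P(+) = \frac{47}{5046}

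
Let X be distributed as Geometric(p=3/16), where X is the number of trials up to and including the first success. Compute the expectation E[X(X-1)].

E[X(X-1)] = E[X² - X] = E[X²] - E[X]
E[X] = \frac{16}{3}
E[X²] = Var(X) + (E[X])² = \frac{208}{9} + (\frac{16}{3})² = \frac{464}{9}
E[X(X-1)] = \frac{464}{9} - \frac{16}{3} = \frac{416}{9}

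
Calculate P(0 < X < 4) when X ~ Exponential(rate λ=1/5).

P(0 < X < 4) = ∫_{0}^{4} f(x) dx
where f(x) = \frac{e^{- \frac{x}{5}}}{5}
= 1 - e^{- \frac{4}{5}}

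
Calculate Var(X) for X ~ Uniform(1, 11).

For X ~ Uniform(1, 11):
Var(X) = \frac{25}{3}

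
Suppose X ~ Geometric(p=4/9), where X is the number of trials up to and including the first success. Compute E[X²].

Using the identity E[X²] = Var(X) + (E[X])²:
E[X] = \frac{9}{4}
Var(X) = \frac{45}{16}
E[X²] = \frac{45}{16} + (\frac{9}{4})²
= \frac{63}{8}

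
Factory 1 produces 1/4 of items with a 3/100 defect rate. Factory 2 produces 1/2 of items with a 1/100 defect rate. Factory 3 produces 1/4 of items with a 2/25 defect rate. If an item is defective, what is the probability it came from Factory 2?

Using Bayes' theorem:
P(F1) = 1/4, P(D|F1) = 3/100
P(F2) = 1/2, P(D|F2) = 1/100
P(F3) = 1/4, P(D|F3) = 2/25
P(D) = P(D|F1)P(F1) + P(D|F2)P(F2) + P(D|F3)P(F3)
     = \frac{13}{400}
P(F2|D) = P(D|F2)P(F2) / P(D)
= \frac{2}{13}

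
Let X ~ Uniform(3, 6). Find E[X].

For X ~ Uniform(3, 6), the expected value is:
E[X] = \frac{9}{2}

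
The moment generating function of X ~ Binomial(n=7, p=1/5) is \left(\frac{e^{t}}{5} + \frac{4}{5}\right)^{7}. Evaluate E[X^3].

To find E[X^3], compute M^(3)(0):
M^(1)(t) = \frac{7 \left(\frac{e^{t}}{5} + \frac{4}{5}\right)^{6} e^{t}}{5}
M^(2)(t) = \frac{7 \left(\frac{e^{t}}{5} + \frac{4}{5}\right)^{6} e^{t}}{5} + \frac{42 \left(\frac{e^{t}}{5} + \frac{4}{5}\right)^{5} e^{2 t}}{25}
M^(3)(t) = \frac{7 \left(\frac{e^{t}}{5} + \frac{4}{5}\right)^{6} e^{t}}{5} + \frac{126 \left(\frac{e^{t}}{5} + \frac{4}{5}\right)^{5} e^{2 t}}{25} + \frac{42 \left(\frac{e^{t}}{5} + \frac{4}{5}\right)^{4} e^{3 t}}{25}
M^(3)(0) = \frac{203}{25}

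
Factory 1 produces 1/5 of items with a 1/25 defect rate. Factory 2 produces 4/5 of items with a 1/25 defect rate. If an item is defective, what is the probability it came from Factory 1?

Using Bayes' theorem:
P(F1) = 1/5, P(D|F1) = 1/25
P(F2) = 4/5, P(D|F2) = 1/25
P(D) = P(D|F1)P(F1) + P(D|F2)P(F2)
     = \frac{1}{25}
P(F1|D) = P(D|F1)P(F1) / P(D)
= \frac{1}{5}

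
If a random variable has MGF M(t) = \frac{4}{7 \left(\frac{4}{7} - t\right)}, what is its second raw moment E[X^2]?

To find E[X^2], compute M^(2)(0):
M^(1)(t) = \frac{4}{7 \left(\frac{4}{7} - t\right)^{2}}
M^(2)(t) = \frac{8}{7 \left(\frac{4}{7} - t\right)^{3}}
M^(2)(0) = \frac{49}{8}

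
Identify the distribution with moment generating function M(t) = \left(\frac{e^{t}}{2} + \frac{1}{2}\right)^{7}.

The MGF M(t) = \left(\frac{e^{t}}{2} + \frac{1}{2}\right)^{7} is the standard form for the Binomial distribution.
Comparing with the known MGF formula identifies: Binomial(n=7, p=1/2)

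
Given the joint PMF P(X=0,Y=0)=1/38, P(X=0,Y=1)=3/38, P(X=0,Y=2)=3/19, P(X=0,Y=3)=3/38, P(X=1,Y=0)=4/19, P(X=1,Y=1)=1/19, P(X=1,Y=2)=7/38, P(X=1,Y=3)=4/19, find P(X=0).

P(X=0) = P(X=0,Y=0) + P(X=0,Y=1) + P(X=0,Y=2) + P(X=0,Y=3)
= 1/38 + 3/38 + 3/19 + 3/38
= 13/38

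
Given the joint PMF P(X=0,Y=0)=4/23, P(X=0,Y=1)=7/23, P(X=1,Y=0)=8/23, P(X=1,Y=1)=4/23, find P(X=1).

P(X=1) = P(X=1,Y=0) + P(X=1,Y=1)
= 8/23 + 4/23
= 12/23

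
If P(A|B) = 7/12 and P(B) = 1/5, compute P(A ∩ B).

By definition, P(A|B) = P(A ∩ B) / P(B)
So P(A ∩ B) = P(A|B) × P(B)
= 7/12 × 1/5
= 7/60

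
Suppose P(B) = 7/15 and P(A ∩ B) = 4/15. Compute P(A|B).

P(A|B) = P(A ∩ B) / P(B)
= (4/15) / (7/15)
= 4/7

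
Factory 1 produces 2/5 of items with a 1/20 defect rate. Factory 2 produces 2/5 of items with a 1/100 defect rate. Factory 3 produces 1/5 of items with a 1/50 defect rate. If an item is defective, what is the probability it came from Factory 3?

Using Bayes' theorem:
P(F1) = 2/5, P(D|F1) = 1/20
P(F2) = 2/5, P(D|F2) = 1/100
P(F3) = 1/5, P(D|F3) = 1/50
P(D) = P(D|F1)P(F1) + P(D|F2)P(F2) + P(D|F3)P(F3)
     = \frac{7}{250}
P(F3|D) = P(D|F3)P(F3) / P(D)
= \frac{1}{7}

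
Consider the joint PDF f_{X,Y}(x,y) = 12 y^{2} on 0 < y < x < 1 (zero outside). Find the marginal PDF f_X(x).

f_X(x) = ∫_0^x 12 y^{2} dy = 4 x^{3}
for 0 < x < 1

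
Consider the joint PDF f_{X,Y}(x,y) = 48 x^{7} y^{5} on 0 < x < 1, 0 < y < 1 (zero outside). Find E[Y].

E[Y] = ∫_0^1 ∫_0^1 y × f(x,y) dx dy
= \frac{6}{7}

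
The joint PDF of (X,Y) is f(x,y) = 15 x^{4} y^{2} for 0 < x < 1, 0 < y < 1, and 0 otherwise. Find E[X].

E[X] = ∫_0^1 ∫_0^1 x × f(x,y) dy dx
= ∫_0^1 ∫_0^1 x × (15 x^{4} y^{2}) dy dx
= \frac{5}{6}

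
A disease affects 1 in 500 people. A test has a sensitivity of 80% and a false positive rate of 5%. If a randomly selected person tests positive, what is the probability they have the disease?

Let D = the rare event, + = positive/flagged.
P(D) = 1/500
P(+|D) = 80/100 = 4/5
P(+|D') = 5/100 = 1/20
P(+) = P(+|D)P(D) + P(+|D')P(D')
     = \frac{4}{5} × \frac{1}{500} + \frac{1}{20} × \frac{499}{500}
     = \frac{103}{2000}
P(D|+) = P(+|D)P(D)/P(+) = \frac{16}{515}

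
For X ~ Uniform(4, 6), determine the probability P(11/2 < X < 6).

P(11/2 < X < 6) = ∫_{11/2}^{6} f(x) dx
where f(x) = \frac{1}{2}
= \frac{1}{4}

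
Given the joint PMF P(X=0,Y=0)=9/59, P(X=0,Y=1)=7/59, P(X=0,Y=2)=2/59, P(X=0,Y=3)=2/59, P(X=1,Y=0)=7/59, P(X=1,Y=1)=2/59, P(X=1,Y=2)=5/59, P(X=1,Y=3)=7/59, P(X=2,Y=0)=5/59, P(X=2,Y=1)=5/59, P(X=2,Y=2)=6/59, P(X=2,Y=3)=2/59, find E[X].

First find marginal of X:
P(X=0) = 20/59
P(X=1) = 21/59
P(X=2) = 18/59
E[X] = 0 × 20/59 + 1 × 21/59 + 2 × 18/59 = 57/59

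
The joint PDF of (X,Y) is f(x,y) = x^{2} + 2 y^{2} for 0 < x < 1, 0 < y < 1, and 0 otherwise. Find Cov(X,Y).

E[XY] = ∫∫ xy × f(x,y) dx dy = \frac{3}{8}
E[X] = \frac{7}{12}
E[Y] = \frac{2}{3}
Cov(X,Y) = E[XY] - E[X]E[Y] = - \frac{1}{72}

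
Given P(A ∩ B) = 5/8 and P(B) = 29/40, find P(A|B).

P(A|B) = P(A ∩ B) / P(B)
= (5/8) / (29/40)
= 25/29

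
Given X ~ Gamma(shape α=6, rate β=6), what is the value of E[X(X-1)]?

E[X(X-1)] = E[X² - X] = E[X²] - E[X]
E[X] = 1
E[X²] = Var(X) + (E[X])² = \frac{1}{6} + (1)² = \frac{7}{6}
E[X(X-1)] = \frac{7}{6} - 1 = \frac{1}{6}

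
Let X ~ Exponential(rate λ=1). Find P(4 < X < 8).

P(4 < X < 8) = ∫_{4}^{8} f(x) dx
where f(x) = e^{- x}
= - \frac{1 - e^{4}}{e^{8}}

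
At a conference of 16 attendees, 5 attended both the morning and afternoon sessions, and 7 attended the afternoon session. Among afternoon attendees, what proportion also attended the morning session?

P(A ∩ B) = 5/16
P(B) = 7/16
P(A|B) = P(A ∩ B) / P(B) = (5/16) / (7/16) = 5/7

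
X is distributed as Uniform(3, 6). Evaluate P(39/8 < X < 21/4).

P(39/8 < X < 21/4) = ∫_{39/8}^{21/4} f(x) dx
where f(x) = \frac{1}{3}
= \frac{1}{8}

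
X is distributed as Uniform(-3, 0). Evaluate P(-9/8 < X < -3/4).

P(-9/8 < X < -3/4) = ∫_{-9/8}^{-3/4} f(x) dx
where f(x) = \frac{1}{3}
= \frac{1}{8}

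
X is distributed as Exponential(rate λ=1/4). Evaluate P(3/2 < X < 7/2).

P(3/2 < X < 7/2) = ∫_{3/2}^{7/2} f(x) dx
where f(x) = \frac{e^{- \frac{x}{4}}}{4}
= - \frac{1 - e^{\frac{1}{2}}}{e^{\frac{7}{8}}}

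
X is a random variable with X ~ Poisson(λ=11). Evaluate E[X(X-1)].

E[X(X-1)] = E[X² - X] = E[X²] - E[X]
E[X] = 11
E[X²] = Var(X) + (E[X])² = 11 + (11)² = 132
E[X(X-1)] = 132 - 11 = 121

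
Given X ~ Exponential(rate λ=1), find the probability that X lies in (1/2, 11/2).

P(1/2 < X < 11/2) = ∫_{1/2}^{11/2} f(x) dx
where f(x) = e^{- x}
= - \frac{1 - e^{5}}{e^{\frac{11}{2}}}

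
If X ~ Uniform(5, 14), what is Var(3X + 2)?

For X ~ Uniform(5, 14):
Var(X) = \frac{27}{4}
Var(3X + 2) = (3)² × Var(X) = 9 × \frac{27}{4} = \frac{243}{4}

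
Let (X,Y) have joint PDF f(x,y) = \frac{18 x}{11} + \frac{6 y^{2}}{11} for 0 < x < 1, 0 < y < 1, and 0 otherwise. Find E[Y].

E[Y] = ∫_0^1 ∫_0^1 y × f(x,y) dx dy
= \frac{6}{11}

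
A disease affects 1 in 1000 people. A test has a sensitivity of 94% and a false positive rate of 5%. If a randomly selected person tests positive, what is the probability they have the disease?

Let D = the rare event, + = positive/flagged.
P(D) = 1/1000
P(+|D) = 94/100 = 47/50
P(+|D') = 5/100 = 1/20
P(+) = P(+|D)P(D) + P(+|D')P(D')
     = \frac{47}{50} × \frac{1}{1000} + \frac{1}{20} × \frac{999}{1000}
     = \frac{5089}{100000}
P(D|+) = P(+|D)P(D)/P(+) = \frac{94}{5089}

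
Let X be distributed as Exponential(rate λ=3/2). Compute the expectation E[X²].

Using the identity E[X²] = Var(X) + (E[X])²:
E[X] = \frac{2}{3}
Var(X) = \frac{4}{9}
E[X²] = \frac{4}{9} + (\frac{2}{3})²
= \frac{8}{9}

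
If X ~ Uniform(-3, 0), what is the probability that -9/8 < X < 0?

P(-9/8 < X < 0) = ∫_{-9/8}^{0} f(x) dx
where f(x) = \frac{1}{3}
= \frac{3}{8}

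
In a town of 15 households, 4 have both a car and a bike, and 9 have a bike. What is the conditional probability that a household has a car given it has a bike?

P(A ∩ B) = 4/15
P(B) = 9/15 = 3/5
P(A|B) = P(A ∩ B) / P(B) = (4/15) / (3/5) = 4/9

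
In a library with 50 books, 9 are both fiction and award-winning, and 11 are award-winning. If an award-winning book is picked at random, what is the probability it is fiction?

P(A ∩ B) = 9/50
P(B) = 11/50
P(A|B) = P(A ∩ B) / P(B) = (9/50) / (11/50) = 9/11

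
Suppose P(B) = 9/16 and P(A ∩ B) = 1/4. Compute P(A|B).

P(A|B) = P(A ∩ B) / P(B)
= (1/4) / (9/16)
= 4/9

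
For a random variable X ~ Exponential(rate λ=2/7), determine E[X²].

Using the identity E[X²] = Var(X) + (E[X])²:
E[X] = \frac{7}{2}
Var(X) = \frac{49}{4}
E[X²] = \frac{49}{4} + (\frac{7}{2})²
= \frac{49}{2}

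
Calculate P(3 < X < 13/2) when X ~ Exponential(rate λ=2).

P(3 < X < 13/2) = ∫_{3}^{13/2} f(x) dx
where f(x) = 2 e^{- 2 x}
= - \frac{1 - e^{7}}{e^{13}}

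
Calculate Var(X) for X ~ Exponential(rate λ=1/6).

For X ~ Exponential(rate λ=1/6):
Var(X) = 36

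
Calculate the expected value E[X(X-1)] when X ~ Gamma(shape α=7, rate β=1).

E[X(X-1)] = E[X² - X] = E[X²] - E[X]
E[X] = 7
E[X²] = Var(X) + (E[X])² = 7 + (7)² = 56
E[X(X-1)] = 56 - 7 = 49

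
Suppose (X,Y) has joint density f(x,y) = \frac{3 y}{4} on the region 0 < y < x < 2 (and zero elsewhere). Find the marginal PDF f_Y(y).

f_Y(y) = ∫_y^2 \frac{3 y}{4} dx = \frac{3 y \left(2 - y\right)}{4}
for 0 < y < 2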